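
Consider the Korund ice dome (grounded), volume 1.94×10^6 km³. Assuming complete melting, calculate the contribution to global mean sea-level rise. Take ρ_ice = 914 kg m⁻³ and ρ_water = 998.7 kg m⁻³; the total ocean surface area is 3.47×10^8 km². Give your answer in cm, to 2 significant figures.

Korund: 1.94×10^6 km³ × (914/998.7) = 1.775×10^6 km³ of water.
Spread over 3.47×10^14 m² of ocean, Δh = 1.775×10^15 / 3.47×10^14 = 5.12 m = 510 cm.

≈ 510 cm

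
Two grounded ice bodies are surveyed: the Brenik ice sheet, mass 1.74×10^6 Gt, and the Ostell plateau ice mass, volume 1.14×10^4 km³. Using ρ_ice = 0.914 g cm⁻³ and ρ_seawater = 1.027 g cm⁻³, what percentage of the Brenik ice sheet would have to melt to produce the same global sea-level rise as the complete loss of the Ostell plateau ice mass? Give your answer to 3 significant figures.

Equal sea-level rise means equal mass of meltwater, i.e. equal mass of ice lost.
Ice mass of Ostell: 1.042×10^16 kg; ice mass of Brenik: 1.740×10^18 kg.
Fraction required = 1.042×10^16 / 1.740×10^18 = 5.99×10^-3 → 0.599 %.

≈ 0.599 %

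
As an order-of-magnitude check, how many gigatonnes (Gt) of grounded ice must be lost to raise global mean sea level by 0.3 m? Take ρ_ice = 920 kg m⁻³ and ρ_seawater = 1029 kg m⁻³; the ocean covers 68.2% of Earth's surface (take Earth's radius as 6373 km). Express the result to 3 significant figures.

Required water volume = Δh × A = 0.3 m × 3.48×10^14 m² = 1.044×10^14 m³.
ρ_w = 1029 kg m⁻³, so the mass of water = 1.044×10^14 m³ × 1029 kg m⁻³ = 1.075×10^17 kg = 1.07×10^5 Gt (and the same mass of ice, by conservation).

≈ 1.07×10^5 Gt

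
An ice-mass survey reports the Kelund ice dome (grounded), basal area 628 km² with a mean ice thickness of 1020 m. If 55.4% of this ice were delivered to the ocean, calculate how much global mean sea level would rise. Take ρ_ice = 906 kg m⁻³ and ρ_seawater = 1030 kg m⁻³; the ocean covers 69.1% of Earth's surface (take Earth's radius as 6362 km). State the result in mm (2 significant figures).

Kelund: ice volume = 628 km² × 1020 m = 640.6 km³; 0.554 × 640.6 × (906/1030) = 312.1 km³ of water.
Spread over 3.51×10^14 m² of ocean, Δh = 3.121×10^11 / 3.51×10^14 = 8.88×10^-4 m = 0.89 mm.

≈ 0.89 mm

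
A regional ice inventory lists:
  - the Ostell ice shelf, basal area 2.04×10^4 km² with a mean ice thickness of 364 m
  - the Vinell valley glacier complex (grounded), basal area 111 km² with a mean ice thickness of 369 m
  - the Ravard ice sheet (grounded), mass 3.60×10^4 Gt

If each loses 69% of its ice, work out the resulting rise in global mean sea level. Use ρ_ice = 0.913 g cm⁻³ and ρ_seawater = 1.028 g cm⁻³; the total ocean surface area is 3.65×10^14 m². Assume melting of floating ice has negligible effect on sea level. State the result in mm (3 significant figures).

The Ostell ice shelf is floating and already displaces its own weight of water, so its melt adds essentially nothing to sea level.
Vinell: ice volume = 111 km² × 369 m = 40.96 km³; 0.69 × 40.96 × (913/1028) = 25.10 km³ of water.
Ravard: 0.69 × 3.60×10^4 Gt = 2.484×10^16 kg; dividing by ρ_w = 1.028 g cm⁻³ = 1028 kg m⁻³ gives 2.416×10^13 m³ of water.
Total added water ≈ 2.419×10^13 m³ over 3.65×10^14 m² → Δh = 0.0663 m = 66.3 mm.

≈ 66.3 mm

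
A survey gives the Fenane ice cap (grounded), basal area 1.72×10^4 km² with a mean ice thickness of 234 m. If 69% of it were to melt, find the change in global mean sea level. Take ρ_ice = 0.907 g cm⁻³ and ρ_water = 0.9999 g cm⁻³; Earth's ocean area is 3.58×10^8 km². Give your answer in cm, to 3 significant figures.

≈ 0.704 cm

Fenane: ice volume = 1.72×10^4 km² × 234 m = 4025 km³; 0.69 × 4025 × (907/999.9) = 2519 km³ of water.
Spread over 3.58×10^14 m² of ocean, Δh = 2.519×10^12 / 3.58×10^14 = 7.04×10^-3 m = 0.704 cm.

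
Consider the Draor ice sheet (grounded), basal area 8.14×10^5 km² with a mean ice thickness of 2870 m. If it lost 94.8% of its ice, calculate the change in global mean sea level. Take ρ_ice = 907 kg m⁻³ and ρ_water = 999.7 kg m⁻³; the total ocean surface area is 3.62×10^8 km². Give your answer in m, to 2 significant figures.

≈ 5.6 m

Draor: ice volume = 8.14×10^5 km² × 2870 m = 2.336×10^6 km³; 0.948 × 2.336×10^6 × (907/999.7) = 2.009×10^6 km³ of water.
Spread over 3.62×10^14 m² of ocean, Δh = 2.009×10^15 / 3.62×10^14 = 5.55 m.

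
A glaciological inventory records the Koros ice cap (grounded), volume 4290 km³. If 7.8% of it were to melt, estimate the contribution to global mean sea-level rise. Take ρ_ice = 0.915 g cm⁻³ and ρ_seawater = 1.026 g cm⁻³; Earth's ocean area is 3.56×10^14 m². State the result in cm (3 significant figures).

Koros: 0.078 × 4290 km³ × (915/1026) = 298.4 km³ of water.
Spread over 3.56×10^14 m² of ocean, Δh = 2.984×10^11 / 3.56×10^14 = 8.38×10^-4 m = 0.0838 cm.

≈ 0.0838 cm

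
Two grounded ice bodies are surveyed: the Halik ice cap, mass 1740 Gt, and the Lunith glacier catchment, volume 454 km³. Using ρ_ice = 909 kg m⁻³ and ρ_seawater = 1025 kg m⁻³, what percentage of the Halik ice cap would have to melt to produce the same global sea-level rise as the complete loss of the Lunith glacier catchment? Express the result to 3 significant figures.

≈ 23.7 %

Equal sea-level rise means equal mass of meltwater, i.e. equal mass of ice lost.
Ice mass of Lunith: 4.127×10^14 kg; ice mass of Halik: 1.740×10^15 kg.
Fraction required = 4.127×10^14 / 1.740×10^15 = 0.237 → 23.7 %.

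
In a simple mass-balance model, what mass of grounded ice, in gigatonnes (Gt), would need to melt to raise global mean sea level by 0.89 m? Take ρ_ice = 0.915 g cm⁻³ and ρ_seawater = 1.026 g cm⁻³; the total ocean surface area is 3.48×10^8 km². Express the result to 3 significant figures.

≈ 3.18×10^5 Gt

Required water volume = Δh × A = 0.89 m × 3.48×10^14 m² = 3.097×10^14 m³.
ρ_w = 1.026 g cm⁻³ = 1026 kg m⁻³, so the mass of water = 3.097×10^14 m³ × 1026 kg m⁻³ = 3.178×10^17 kg = 3.18×10^5 Gt (and the same mass of ice, by conservation).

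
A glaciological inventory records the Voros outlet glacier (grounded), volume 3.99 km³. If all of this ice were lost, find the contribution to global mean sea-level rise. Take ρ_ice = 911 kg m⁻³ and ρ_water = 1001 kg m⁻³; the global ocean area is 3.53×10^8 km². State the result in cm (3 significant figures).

≈ 1.03×10^-3 cm

Voros: 3.99 km³ × (911/1001) = 3.631 km³ of water.
Spread over 3.53×10^14 m² of ocean, Δh = 3.631×10^9 / 3.53×10^14 = 1.03×10^-5 m = 1.03×10^-3 cm.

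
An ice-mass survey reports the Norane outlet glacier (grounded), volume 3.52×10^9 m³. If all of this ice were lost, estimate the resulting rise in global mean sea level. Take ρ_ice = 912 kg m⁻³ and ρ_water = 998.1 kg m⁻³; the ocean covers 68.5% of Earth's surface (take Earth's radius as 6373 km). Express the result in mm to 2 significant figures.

≈ 9.2×10^-3 mm

Norane: 3.52×10^9 m³ × (912/998.1) = 3.216×10^9 m³ of water.
Spread over 3.50×10^14 m² of ocean, Δh = 3.216×10^9 / 3.50×10^14 = 9.20×10^-6 m = 9.2×10^-3 mm.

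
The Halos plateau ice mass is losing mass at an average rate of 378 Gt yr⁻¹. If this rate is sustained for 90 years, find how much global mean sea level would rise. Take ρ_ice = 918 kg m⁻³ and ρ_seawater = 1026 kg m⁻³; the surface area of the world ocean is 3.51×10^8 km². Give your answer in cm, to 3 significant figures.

≈ 9.45 cm

Total mass lost = 378 Gt/yr × 90 yr = 3.402×10^4 Gt = 3.402×10^16 kg.
ρ_w = 1026 kg m⁻³, so water volume = 3.402×10^16 / 1026 = 3.316×10^13 m³.
Δh = 3.316×10^13 / 3.51×10^14 = 0.0945 m = 9.45 cm.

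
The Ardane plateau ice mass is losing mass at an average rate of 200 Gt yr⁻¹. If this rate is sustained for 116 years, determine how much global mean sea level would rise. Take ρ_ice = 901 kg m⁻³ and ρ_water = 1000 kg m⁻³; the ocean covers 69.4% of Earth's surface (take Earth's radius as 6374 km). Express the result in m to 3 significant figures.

≈ 0.0655 m

Total mass lost = 200 Gt/yr × 116 yr = 2.320×10^4 Gt = 2.320×10^16 kg.
ρ_w = 1000 kg m⁻³, so water volume = 2.320×10^16 / 1000 = 2.320×10^13 m³.
Δh = 2.320×10^13 / 3.54×10^14 = 0.0655 m.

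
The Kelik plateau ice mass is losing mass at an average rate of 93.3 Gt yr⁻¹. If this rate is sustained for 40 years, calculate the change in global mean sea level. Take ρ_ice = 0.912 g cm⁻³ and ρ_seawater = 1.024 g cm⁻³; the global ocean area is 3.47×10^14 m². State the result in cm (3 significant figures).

≈ 1.05 cm

Total mass lost = 93.3 Gt/yr × 40 yr = 3732 Gt = 3.732×10^15 kg.
ρ_w = 1.024 g cm⁻³ = 1024 kg m⁻³, so water volume = 3.732×10^15 / 1024 = 3.645×10^12 m³.
Δh = 3.645×10^12 / 3.47×10^14 = 0.0105 m = 1.05 cm.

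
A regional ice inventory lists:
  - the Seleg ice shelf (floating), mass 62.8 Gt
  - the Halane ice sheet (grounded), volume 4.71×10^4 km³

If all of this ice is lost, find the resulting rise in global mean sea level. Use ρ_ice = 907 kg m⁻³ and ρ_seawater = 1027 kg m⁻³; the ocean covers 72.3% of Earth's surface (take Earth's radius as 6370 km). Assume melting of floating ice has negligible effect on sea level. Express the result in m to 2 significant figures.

The Seleg ice shelf is floating and already displaces its own weight of water, so its melt adds essentially nothing to sea level.
Halane: 4.71×10^4 km³ × (907/1027) = 4.160×10^4 km³ of water.
Total added water ≈ 4.160×10^13 m³ over 3.69×10^14 m² → Δh = 0.113 m.

≈ 0.11 m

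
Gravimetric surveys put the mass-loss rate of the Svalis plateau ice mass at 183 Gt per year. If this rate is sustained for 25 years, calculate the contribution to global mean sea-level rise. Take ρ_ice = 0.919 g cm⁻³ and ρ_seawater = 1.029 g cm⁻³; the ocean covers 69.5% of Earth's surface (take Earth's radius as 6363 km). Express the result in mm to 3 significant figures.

Total mass lost = 183 Gt/yr × 25 yr = 4575 Gt = 4.575×10^15 kg.
ρ_w = 1.029 g cm⁻³ = 1029 kg m⁻³, so water volume = 4.575×10^15 / 1029 = 4.446×10^12 m³.
Δh = 4.446×10^12 / 3.54×10^14 = 0.0126 m = 12.6 mm.

≈ 12.6 mm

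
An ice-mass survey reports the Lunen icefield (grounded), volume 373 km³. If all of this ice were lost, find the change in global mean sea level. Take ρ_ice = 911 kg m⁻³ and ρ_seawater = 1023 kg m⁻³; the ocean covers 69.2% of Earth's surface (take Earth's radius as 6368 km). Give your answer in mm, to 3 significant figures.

≈ 0.942 mm

Lunen: 373 km³ × (911/1023) = 332.2 km³ of water.
Spread over 3.53×10^14 m² of ocean, Δh = 3.322×10^11 / 3.53×10^14 = 9.42×10^-4 m = 0.942 mm.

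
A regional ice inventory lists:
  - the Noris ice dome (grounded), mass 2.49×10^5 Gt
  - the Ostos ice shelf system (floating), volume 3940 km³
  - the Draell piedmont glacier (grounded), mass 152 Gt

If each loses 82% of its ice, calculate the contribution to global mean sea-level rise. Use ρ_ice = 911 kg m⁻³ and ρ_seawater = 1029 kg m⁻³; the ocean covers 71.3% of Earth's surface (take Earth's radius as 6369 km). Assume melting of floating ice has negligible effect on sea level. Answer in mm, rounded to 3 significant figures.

Noris: 0.82 × 2.49×10^5 Gt = 2.042×10^17 kg; dividing by ρ_w = 1029 kg m⁻³ gives 1.984×10^14 m³ of water.
The Ostos ice shelf system is floating and already displaces its own weight of water, so its melt adds essentially nothing to sea level.
Draell: 0.82 × 152 Gt = 1.246×10^14 kg; dividing by ρ_w = 1029 kg m⁻³ gives 1.211×10^11 m³ of water.
Total added water ≈ 1.985×10^14 m³ over 3.63×10^14 m² → Δh = 0.546 m = 546 mm.

≈ 546 mm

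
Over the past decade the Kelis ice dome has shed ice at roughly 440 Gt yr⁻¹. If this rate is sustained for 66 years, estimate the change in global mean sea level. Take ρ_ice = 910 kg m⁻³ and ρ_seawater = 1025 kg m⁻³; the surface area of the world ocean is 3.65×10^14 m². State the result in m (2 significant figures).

Total mass lost = 440 Gt/yr × 66 yr = 2.904×10^4 Gt = 2.904×10^16 kg.
ρ_w = 1025 kg m⁻³, so water volume = 2.904×10^16 / 1025 = 2.833×10^13 m³.
Δh = 2.833×10^13 / 3.65×10^14 = 0.0776 m.

≈ 0.078 m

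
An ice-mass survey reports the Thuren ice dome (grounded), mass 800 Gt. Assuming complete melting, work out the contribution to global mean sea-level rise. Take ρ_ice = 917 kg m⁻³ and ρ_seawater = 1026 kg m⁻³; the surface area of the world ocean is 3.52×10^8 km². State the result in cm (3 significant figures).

≈ 0.222 cm

Thuren: 800 Gt = 8.000×10^14 kg; dividing by ρ_w = 1026 kg m⁻³ gives 7.797×10^11 m³ of water.
Spread over 3.52×10^14 m² of ocean, Δh = 7.797×10^11 / 3.52×10^14 = 2.22×10^-3 m = 0.222 cm.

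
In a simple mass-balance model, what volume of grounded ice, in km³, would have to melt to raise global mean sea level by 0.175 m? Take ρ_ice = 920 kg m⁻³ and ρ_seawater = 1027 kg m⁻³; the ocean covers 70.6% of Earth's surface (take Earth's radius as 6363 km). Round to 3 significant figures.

≈ 7.02×10^4 km³

Required water volume = Δh × A = 0.175 m × 3.59×10^14 m² = 6.286×10^13 m³ = 6.286×10^4 km³.
Ice volume = water volume × ρ_w/ρ_ice = 6.286×10^4 × 1027/920 = 7.02×10^4 km³.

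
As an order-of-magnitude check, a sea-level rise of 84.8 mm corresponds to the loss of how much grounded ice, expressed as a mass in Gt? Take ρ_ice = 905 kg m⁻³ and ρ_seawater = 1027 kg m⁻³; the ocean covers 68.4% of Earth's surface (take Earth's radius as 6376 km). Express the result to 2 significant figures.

Required water volume = Δh × A = 0.0848 m × 3.49×10^14 m² = 2.963×10^13 m³.
ρ_w = 1027 kg m⁻³, so the mass of water = 2.963×10^13 m³ × 1027 kg m⁻³ = 3.043×10^16 kg = 3.0×10^4 Gt (and the same mass of ice, by conservation).

≈ 3.0×10^4 Gt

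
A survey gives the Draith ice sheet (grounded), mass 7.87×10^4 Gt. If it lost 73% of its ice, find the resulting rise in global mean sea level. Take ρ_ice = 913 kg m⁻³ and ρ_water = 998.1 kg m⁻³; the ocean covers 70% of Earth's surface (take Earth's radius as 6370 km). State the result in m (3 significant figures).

Draith: 0.73 × 7.87×10^4 Gt = 5.745×10^16 kg; dividing by ρ_w = 998.1 kg m⁻³ gives 5.756×10^13 m³ of water.
Spread over 3.57×10^14 m² of ocean, Δh = 5.756×10^13 / 3.57×10^14 = 0.161 m.

≈ 0.161 m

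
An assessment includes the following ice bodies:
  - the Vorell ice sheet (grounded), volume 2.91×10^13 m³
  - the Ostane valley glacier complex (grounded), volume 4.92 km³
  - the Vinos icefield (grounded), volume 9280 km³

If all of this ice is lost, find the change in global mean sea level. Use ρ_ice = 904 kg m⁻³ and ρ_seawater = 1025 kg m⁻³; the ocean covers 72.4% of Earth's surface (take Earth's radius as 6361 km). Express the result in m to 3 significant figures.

Vorell: 2.91×10^13 m³ × (904/1025) = 2.566×10^13 m³ of water.
Ostane: 4.92 km³ × (904/1025) = 4.339 km³ of water.
Vinos: 9280 km³ × (904/1025) = 8185 km³ of water.
Total added water ≈ 3.385×10^13 m³ over 3.68×10^14 m² → Δh = 0.0920 m.

≈ 0.0920 m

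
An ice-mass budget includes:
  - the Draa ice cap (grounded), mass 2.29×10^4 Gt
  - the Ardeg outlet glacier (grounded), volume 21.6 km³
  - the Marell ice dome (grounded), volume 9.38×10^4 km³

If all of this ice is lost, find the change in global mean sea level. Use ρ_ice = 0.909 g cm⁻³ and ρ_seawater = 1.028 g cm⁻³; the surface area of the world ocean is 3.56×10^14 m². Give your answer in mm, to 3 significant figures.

Draa: 2.29×10^4 Gt = 2.290×10^16 kg; dividing by ρ_w = 1.028 g cm⁻³ = 1028 kg m⁻³ gives 2.228×10^13 m³ of water.
Ardeg: 21.6 km³ × (909/1028) = 19.10 km³ of water.
Marell: 9.38×10^4 km³ × (909/1028) = 8.294×10^4 km³ of water.
Total added water ≈ 1.052×10^14 m³ over 3.56×10^14 m² → Δh = 0.296 m = 296 mm.

≈ 296 mm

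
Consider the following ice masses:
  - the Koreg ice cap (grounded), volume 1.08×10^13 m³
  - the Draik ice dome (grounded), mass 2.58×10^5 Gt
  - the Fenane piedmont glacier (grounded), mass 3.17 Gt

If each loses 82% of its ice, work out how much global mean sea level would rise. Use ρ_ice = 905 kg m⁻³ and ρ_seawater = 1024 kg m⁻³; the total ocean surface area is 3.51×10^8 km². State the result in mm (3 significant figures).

Koreg: 0.82 × 1.08×10^13 m³ × (905/1024) = 7.827×10^12 m³ of water.
Draik: 0.82 × 2.58×10^5 Gt = 2.116×10^17 kg; dividing by ρ_w = 1024 kg m⁻³ gives 2.066×10^14 m³ of water.
Fenane: 0.82 × 3.17 Gt = 2.599×10^12 kg; dividing by ρ_w = 1024 kg m⁻³ gives 2.538×10^9 m³ of water.
Total added water ≈ 2.144×10^14 m³ over 3.51×10^14 m² → Δh = 0.611 m = 611 mm.

≈ 611 mm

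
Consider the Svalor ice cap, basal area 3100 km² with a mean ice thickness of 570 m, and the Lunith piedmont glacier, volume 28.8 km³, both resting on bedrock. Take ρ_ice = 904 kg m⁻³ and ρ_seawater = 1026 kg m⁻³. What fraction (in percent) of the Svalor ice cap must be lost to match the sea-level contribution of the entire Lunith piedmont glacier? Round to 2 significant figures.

Equal sea-level rise means equal mass of meltwater, i.e. equal mass of ice lost.
Ice mass of Lunith: 2.604×10^13 kg; ice mass of Svalor: 1.597×10^15 kg.
Fraction required = 2.604×10^13 / 1.597×10^15 = 0.0163 → 1.6 %.

≈ 1.6 %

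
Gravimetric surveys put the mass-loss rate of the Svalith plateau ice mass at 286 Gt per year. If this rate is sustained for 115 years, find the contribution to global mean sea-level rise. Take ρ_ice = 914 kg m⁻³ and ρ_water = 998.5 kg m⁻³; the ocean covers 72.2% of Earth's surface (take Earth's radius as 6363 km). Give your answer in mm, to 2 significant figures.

≈ 90 mm

Total mass lost = 286 Gt/yr × 115 yr = 3.289×10^4 Gt = 3.289×10^16 kg.
ρ_w = 998.5 kg m⁻³, so water volume = 3.289×10^16 / 998.5 = 3.294×10^13 m³.
Δh = 3.294×10^13 / 3.67×10^14 = 0.0897 m = 90 mm.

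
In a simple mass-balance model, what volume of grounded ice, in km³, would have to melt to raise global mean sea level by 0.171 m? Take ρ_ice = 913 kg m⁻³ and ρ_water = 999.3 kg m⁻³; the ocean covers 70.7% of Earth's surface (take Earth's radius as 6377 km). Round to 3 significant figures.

Required water volume = Δh × A = 0.171 m × 3.61×10^14 m² = 6.178×10^13 m³ = 6.178×10^4 km³.
Ice volume = water volume × ρ_w/ρ_ice = 6.178×10^4 × 999.3/913 = 6.76×10^4 km³.

≈ 6.76×10^4 km³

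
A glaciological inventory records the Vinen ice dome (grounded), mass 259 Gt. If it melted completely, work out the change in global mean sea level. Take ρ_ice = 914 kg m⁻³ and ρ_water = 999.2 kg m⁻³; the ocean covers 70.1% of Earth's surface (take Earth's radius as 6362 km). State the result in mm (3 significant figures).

≈ 0.727 mm

Vinen: 259 Gt = 2.590×10^14 kg; dividing by ρ_w = 999.2 kg m⁻³ gives 2.592×10^11 m³ of water.
Spread over 3.57×10^14 m² of ocean, Δh = 2.592×10^11 / 3.57×10^14 = 7.27×10^-4 m = 0.727 mm.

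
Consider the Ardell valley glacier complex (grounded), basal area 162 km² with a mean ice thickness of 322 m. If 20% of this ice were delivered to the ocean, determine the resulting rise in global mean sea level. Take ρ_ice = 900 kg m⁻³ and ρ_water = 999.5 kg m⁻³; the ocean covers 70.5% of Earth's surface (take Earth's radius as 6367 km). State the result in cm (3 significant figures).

Ardell: ice volume = 162 km² × 322 m = 52.16 km³; 0.2 × 52.16 × (900/999.5) = 9.394 km³ of water.
Spread over 3.59×10^14 m² of ocean, Δh = 9.394×10^9 / 3.59×10^14 = 2.62×10^-5 m = 2.62×10^-3 cm.

≈ 2.62×10^-3 cm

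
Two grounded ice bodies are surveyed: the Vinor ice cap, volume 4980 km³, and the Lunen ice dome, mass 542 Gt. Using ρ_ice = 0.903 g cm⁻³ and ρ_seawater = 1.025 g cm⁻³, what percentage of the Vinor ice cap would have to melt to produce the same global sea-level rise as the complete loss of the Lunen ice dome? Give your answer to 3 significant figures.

≈ 12.1 %

Equal sea-level rise means equal mass of meltwater, i.e. equal mass of ice lost.
Ice mass of Lunen: 5.420×10^14 kg; ice mass of Vinor: 4.497×10^15 kg.
Fraction required = 5.420×10^14 / 4.497×10^15 = 0.121 → 12.1 %.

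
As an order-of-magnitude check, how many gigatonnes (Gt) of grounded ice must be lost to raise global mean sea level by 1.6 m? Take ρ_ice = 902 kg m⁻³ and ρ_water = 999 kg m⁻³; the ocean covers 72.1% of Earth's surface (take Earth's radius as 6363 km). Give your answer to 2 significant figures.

Required water volume = Δh × A = 1.6 m × 3.67×10^14 m² = 5.869×10^14 m³.
ρ_w = 999 kg m⁻³, so the mass of water = 5.869×10^14 m³ × 999 kg m⁻³ = 5.863×10^17 kg = 5.9×10^5 Gt (and the same mass of ice, by conservation).

≈ 5.9×10^5 Gt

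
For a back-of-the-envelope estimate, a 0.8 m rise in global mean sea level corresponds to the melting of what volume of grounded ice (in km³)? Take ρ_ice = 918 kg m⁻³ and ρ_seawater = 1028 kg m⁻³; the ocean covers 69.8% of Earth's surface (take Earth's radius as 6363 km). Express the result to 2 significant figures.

≈ 3.2×10^5 km³

Required water volume = Δh × A = 0.8 m × 3.55×10^14 m² = 2.841×10^14 m³ = 2.841×10^5 km³.
Ice volume = water volume × ρ_w/ρ_ice = 2.841×10^5 × 1028/918 = 3.2×10^5 km³.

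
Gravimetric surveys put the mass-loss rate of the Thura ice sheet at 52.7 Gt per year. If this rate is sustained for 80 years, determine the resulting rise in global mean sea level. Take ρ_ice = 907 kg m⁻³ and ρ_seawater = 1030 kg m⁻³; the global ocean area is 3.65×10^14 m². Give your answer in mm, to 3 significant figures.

≈ 11.2 mm

Total mass lost = 52.7 Gt/yr × 80 yr = 4216 Gt = 4.216×10^15 kg.
ρ_w = 1030 kg m⁻³, so water volume = 4.216×10^15 / 1030 = 4.093×10^12 m³.
Δh = 4.093×10^12 / 3.65×10^14 = 0.0112 m = 11.2 mm.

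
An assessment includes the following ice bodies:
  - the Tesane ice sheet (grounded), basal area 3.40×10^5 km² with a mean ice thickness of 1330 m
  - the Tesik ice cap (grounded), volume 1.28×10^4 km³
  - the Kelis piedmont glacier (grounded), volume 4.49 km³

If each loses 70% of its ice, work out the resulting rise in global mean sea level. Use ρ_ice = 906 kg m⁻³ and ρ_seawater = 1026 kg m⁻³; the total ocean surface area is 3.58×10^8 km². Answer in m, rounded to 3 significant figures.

Tesane: ice volume = 3.40×10^5 km² × 1330 m = 4.522×10^5 km³; 0.7 × 4.522×10^5 × (906/1026) = 2.795×10^5 km³ of water.
Tesik: 0.7 × 1.28×10^4 km³ × (906/1026) = 7912 km³ of water.
Kelis: 0.7 × 4.49 km³ × (906/1026) = 2.775 km³ of water.
Total added water ≈ 2.874×10^14 m³ over 3.58×10^14 m² → Δh = 0.803 m.

≈ 0.803 m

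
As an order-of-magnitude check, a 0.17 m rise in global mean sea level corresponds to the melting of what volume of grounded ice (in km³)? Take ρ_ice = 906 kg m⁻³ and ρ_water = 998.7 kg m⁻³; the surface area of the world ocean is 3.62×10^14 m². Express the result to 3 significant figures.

Required water volume = Δh × A = 0.17 m × 3.62×10^14 m² = 6.154×10^13 m³ = 6.154×10^4 km³.
Ice volume = water volume × ρ_w/ρ_ice = 6.154×10^4 × 998.7/906 = 6.78×10^4 km³.

≈ 6.78×10^4 km³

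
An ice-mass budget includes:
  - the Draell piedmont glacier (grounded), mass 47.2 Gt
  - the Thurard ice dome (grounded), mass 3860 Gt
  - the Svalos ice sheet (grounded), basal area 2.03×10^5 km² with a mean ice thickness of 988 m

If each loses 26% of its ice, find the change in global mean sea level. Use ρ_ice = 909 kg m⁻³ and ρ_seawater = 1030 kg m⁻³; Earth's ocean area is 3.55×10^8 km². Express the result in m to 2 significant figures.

Draell: 0.26 × 47.2 Gt = 1.227×10^13 kg; dividing by ρ_w = 1030 kg m⁻³ gives 1.191×10^10 m³ of water.
Thurard: 0.26 × 3860 Gt = 1.004×10^15 kg; dividing by ρ_w = 1030 kg m⁻³ gives 9.744×10^11 m³ of water.
Svalos: ice volume = 2.03×10^5 km² × 988 m = 2.006×10^5 km³; 0.26 × 2.006×10^5 × (909/1030) = 4.602×10^4 km³ of water.
Total added water ≈ 4.701×10^13 m³ over 3.55×10^14 m² → Δh = 0.132 m.

≈ 0.13 m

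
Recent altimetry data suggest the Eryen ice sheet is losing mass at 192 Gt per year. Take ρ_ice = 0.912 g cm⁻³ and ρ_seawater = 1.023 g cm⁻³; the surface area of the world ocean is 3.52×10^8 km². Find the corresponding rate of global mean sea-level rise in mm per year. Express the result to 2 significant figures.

ρ_w = 1.023 g cm⁻³ = 1023 kg m⁻³. Annual water volume added = 192 Gt / ρ_w = 1.920×10^14 kg / 1023 kg m⁻³ = 1.877×10^11 m³.
Δh per year = 1.877×10^11 / 3.52×10^14 = 5.33×10^-4 m = 0.53 mm.

≈ 0.53 mm/yr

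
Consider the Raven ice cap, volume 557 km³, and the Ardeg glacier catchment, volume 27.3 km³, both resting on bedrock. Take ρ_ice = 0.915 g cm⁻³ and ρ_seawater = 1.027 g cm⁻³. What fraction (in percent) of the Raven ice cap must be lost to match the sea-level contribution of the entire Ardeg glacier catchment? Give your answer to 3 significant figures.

≈ 4.90 %

Equal sea-level rise means equal mass of meltwater, i.e. equal mass of ice lost.
Ice mass of Ardeg: 2.498×10^13 kg; ice mass of Raven: 5.097×10^14 kg.
Fraction required = 2.498×10^13 / 5.097×10^14 = 0.0490 → 4.90 %.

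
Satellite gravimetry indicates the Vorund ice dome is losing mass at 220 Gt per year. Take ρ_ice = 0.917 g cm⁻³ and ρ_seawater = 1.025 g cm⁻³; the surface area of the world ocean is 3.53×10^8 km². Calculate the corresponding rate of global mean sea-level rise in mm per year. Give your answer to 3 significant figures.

ρ_w = 1.025 g cm⁻³ = 1025 kg m⁻³. Annual water volume added = 220 Gt / ρ_w = 2.200×10^14 kg / 1025 kg m⁻³ = 2.146×10^11 m³.
Δh per year = 2.146×10^11 / 3.53×10^14 = 6.08×10^-4 m = 0.608 mm.

≈ 0.608 mm/yr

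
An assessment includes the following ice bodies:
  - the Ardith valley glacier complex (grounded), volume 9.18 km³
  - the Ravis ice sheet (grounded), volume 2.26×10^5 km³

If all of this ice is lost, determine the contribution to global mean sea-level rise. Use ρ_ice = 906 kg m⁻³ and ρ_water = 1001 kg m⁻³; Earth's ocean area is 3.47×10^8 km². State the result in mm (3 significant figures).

≈ 590 mm

Ardith: 9.18 km³ × (906/1001) = 8.309 km³ of water.
Ravis: 2.26×10^5 km³ × (906/1001) = 2.046×10^5 km³ of water.
Total added water ≈ 2.046×10^14 m³ over 3.47×10^14 m² → Δh = 0.590 m = 590 mm.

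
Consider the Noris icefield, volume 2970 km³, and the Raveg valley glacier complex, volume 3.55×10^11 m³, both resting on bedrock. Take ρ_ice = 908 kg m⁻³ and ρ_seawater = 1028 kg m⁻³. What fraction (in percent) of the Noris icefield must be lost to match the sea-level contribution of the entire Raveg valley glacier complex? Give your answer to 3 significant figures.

≈ 12.0 %

Equal sea-level rise means equal mass of meltwater, i.e. equal mass of ice lost.
Ice mass of Raveg: 3.223×10^14 kg; ice mass of Noris: 2.697×10^15 kg.
Fraction required = 3.223×10^14 / 2.697×10^15 = 0.120 → 12.0 %.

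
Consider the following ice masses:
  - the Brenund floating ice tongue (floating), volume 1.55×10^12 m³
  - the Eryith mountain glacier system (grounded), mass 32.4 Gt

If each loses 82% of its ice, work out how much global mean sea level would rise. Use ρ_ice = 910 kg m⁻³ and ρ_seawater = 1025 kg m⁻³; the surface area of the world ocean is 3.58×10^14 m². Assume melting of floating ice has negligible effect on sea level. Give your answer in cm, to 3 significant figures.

≈ 7.24×10^-3 cm

The Brenund floating ice tongue is floating and already displaces its own weight of water, so its melt adds essentially nothing to sea level.
Eryith: 0.82 × 32.4 Gt = 2.657×10^13 kg; dividing by ρ_w = 1025 kg m⁻³ gives 2.592×10^10 m³ of water.
Total added water ≈ 2.592×10^10 m³ over 3.58×10^14 m² → Δh = 7.24×10^-5 m = 7.24×10^-3 cm.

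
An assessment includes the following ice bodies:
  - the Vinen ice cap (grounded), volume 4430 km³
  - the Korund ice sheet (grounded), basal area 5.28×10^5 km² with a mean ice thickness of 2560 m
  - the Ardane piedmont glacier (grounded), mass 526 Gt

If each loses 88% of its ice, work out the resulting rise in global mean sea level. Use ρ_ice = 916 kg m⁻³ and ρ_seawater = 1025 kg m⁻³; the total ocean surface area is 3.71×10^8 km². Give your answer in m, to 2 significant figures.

≈ 2.9 m

Vinen: 0.88 × 4430 km³ × (916/1025) = 3484 km³ of water.
Korund: ice volume = 5.28×10^5 km² × 2560 m = 1.352×10^6 km³; 0.88 × 1.352×10^6 × (916/1025) = 1.063×10^6 km³ of water.
Ardane: 0.88 × 526 Gt = 4.629×10^14 kg; dividing by ρ_w = 1025 kg m⁻³ gives 4.516×10^11 m³ of water.
Total added water ≈ 1.067×10^15 m³ over 3.71×10^14 m² → Δh = 2.88 m.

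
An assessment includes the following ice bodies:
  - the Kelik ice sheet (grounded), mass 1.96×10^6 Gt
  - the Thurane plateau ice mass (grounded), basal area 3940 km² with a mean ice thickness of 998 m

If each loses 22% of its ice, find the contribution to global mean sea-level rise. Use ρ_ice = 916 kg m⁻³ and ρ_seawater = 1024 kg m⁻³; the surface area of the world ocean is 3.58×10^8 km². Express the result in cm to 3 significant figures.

Kelik: 0.22 × 1.96×10^6 Gt = 4.312×10^17 kg; dividing by ρ_w = 1024 kg m⁻³ gives 4.211×10^14 m³ of water.
Thurane: ice volume = 3940 km² × 998 m = 3932 km³; 0.22 × 3932 × (916/1024) = 773.8 km³ of water.
Total added water ≈ 4.219×10^14 m³ over 3.58×10^14 m² → Δh = 1.18 m = 118 cm.

≈ 118 cm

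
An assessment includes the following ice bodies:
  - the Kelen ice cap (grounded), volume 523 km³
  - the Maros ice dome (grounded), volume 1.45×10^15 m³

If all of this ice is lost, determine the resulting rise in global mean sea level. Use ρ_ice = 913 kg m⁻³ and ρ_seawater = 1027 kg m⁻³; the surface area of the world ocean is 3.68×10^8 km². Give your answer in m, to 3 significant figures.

≈ 3.50 m

Kelen: 523 km³ × (913/1027) = 464.9 km³ of water.
Maros: 1.45×10^15 m³ × (913/1027) = 1.289×10^15 m³ of water.
Total added water ≈ 1.290×10^15 m³ over 3.68×10^14 m² → Δh = 3.50 m.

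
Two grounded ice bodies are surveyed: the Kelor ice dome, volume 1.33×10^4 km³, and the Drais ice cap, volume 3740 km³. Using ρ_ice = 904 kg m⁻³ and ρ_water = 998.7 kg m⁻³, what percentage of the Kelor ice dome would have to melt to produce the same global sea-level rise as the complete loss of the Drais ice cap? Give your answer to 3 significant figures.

Equal sea-level rise means equal mass of meltwater, i.e. equal mass of ice lost.
Ice mass of Drais: 3.381×10^15 kg; ice mass of Kelor: 1.202×10^16 kg.
Fraction required = 3.381×10^15 / 1.202×10^16 = 0.281 → 28.1 %.

≈ 28.1 %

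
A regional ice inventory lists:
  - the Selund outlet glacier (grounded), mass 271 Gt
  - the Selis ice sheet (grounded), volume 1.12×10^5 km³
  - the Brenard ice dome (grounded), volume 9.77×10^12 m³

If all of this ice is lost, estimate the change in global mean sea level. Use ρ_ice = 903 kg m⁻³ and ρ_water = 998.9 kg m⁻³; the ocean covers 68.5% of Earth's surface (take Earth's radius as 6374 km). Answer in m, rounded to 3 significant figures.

Selund: 271 Gt = 2.710×10^14 kg; dividing by ρ_w = 998.9 kg m⁻³ gives 2.713×10^11 m³ of water.
Selis: 1.12×10^5 km³ × (903/998.9) = 1.012×10^5 km³ of water.
Brenard: 9.77×10^12 m³ × (903/998.9) = 8.832×10^12 m³ of water.
Total added water ≈ 1.104×10^14 m³ over 3.50×10^14 m² → Δh = 0.316 m.

≈ 0.316 m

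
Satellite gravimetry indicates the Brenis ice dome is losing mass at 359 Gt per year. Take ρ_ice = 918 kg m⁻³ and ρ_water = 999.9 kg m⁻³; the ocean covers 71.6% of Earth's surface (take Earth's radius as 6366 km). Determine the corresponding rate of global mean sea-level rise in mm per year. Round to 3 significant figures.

≈ 0.985 mm/yr

ρ_w = 999.9 kg m⁻³. Annual water volume added = 359 Gt / ρ_w = 3.590×10^14 kg / 999.9 kg m⁻³ = 3.590×10^11 m³.
Δh per year = 3.590×10^11 / 3.65×10^14 = 9.85×10^-4 m = 0.985 mm.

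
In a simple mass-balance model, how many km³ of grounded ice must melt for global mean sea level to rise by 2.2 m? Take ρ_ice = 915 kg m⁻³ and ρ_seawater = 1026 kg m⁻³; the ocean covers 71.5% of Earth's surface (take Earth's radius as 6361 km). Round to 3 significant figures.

≈ 8.97×10^5 km³

Required water volume = Δh × A = 2.2 m × 3.64×10^14 m² = 7.998×10^14 m³ = 7.998×10^5 km³.
Ice volume = water volume × ρ_w/ρ_ice = 7.998×10^5 × 1026/915 = 8.97×10^5 km³.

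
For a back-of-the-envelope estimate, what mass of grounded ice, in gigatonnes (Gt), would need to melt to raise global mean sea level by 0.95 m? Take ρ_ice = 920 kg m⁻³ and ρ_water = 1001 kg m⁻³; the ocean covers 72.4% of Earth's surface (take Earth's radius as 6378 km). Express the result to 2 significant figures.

≈ 3.5×10^5 Gt

Required water volume = Δh × A = 0.95 m × 3.70×10^14 m² = 3.516×10^14 m³.
ρ_w = 1001 kg m⁻³, so the mass of water = 3.516×10^14 m³ × 1001 kg m⁻³ = 3.519×10^17 kg = 3.5×10^5 Gt (and the same mass of ice, by conservation).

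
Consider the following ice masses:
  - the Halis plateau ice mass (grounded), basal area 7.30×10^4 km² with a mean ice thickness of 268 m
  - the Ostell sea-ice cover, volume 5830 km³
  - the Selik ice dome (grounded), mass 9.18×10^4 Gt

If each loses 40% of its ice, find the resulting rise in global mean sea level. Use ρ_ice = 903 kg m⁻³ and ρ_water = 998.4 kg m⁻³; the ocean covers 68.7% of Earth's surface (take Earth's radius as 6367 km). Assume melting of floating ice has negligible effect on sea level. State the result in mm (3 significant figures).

≈ 125 mm

Halis: ice volume = 7.30×10^4 km² × 268 m = 1.956×10^4 km³; 0.4 × 1.956×10^4 × (903/998.4) = 7078 km³ of water.
The Ostell sea-ice cover is floating and already displaces its own weight of water, so its melt adds essentially nothing to sea level.
Selik: 0.4 × 9.18×10^4 Gt = 3.672×10^16 kg; dividing by ρ_w = 998.4 kg m⁻³ gives 3.678×10^13 m³ of water.
Total added water ≈ 4.386×10^13 m³ over 3.50×10^14 m² → Δh = 0.125 m = 125 mm.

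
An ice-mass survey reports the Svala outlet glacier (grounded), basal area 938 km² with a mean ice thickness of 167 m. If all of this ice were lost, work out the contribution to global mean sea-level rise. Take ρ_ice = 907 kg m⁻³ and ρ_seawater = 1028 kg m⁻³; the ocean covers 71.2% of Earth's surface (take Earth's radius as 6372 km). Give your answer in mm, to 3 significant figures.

≈ 0.380 mm

Svala: ice volume = 938 km² × 167 m = 156.6 km³; 156.6 × (907/1028) = 138.2 km³ of water.
Spread over 3.63×10^14 m² of ocean, Δh = 1.382×10^11 / 3.63×10^14 = 3.80×10^-4 m = 0.380 mm.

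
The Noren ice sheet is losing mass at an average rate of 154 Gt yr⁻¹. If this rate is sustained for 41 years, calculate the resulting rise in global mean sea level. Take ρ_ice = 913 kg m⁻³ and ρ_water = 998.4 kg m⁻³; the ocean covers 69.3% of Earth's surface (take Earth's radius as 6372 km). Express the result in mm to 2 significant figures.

Total mass lost = 154 Gt/yr × 41 yr = 6314 Gt = 6.314×10^15 kg.
ρ_w = 998.4 kg m⁻³, so water volume = 6.314×10^15 / 998.4 = 6.324×10^12 m³.
Δh = 6.324×10^12 / 3.54×10^14 = 0.0179 m = 18 mm.

≈ 18 mm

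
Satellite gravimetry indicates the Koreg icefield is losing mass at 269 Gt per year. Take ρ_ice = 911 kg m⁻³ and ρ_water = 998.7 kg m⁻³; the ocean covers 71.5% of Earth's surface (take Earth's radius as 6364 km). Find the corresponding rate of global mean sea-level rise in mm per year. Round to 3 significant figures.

ρ_w = 998.7 kg m⁻³. Annual water volume added = 269 Gt / ρ_w = 2.690×10^14 kg / 998.7 kg m⁻³ = 2.694×10^11 m³.
Δh per year = 2.694×10^11 / 3.64×10^14 = 7.40×10^-4 m = 0.740 mm.

≈ 0.740 mm/yr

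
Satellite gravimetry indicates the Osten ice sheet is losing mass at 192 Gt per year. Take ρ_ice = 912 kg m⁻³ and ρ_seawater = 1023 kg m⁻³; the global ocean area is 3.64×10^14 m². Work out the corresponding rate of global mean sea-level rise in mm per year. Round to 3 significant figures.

ρ_w = 1023 kg m⁻³. Annual water volume added = 192 Gt / ρ_w = 1.920×10^14 kg / 1023 kg m⁻³ = 1.877×10^11 m³.
Δh per year = 1.877×10^11 / 3.64×10^14 = 5.16×10^-4 m = 0.516 mm.

≈ 0.516 mm/yr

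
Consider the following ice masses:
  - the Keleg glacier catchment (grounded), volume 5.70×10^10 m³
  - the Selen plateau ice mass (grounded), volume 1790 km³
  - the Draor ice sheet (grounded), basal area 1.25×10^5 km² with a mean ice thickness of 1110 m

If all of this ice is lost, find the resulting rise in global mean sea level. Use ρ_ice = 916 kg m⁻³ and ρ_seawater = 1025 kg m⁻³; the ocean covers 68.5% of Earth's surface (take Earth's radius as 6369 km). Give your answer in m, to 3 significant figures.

≈ 0.360 m

Keleg: 5.70×10^10 m³ × (916/1025) = 5.094×10^10 m³ of water.
Selen: 1790 km³ × (916/1025) = 1600 km³ of water.
Draor: ice volume = 1.25×10^5 km² × 1110 m = 1.388×10^5 km³; 1.388×10^5 × (916/1025) = 1.240×10^5 km³ of water.
Total added water ≈ 1.256×10^14 m³ over 3.49×10^14 m² → Δh = 0.360 m.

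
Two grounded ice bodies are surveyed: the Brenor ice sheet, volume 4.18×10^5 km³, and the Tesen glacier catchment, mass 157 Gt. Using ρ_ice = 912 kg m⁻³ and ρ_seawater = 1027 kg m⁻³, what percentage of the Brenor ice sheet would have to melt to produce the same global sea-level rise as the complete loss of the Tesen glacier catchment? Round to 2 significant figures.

Equal sea-level rise means equal mass of meltwater, i.e. equal mass of ice lost.
Ice mass of Tesen: 1.570×10^14 kg; ice mass of Brenor: 3.812×10^17 kg.
Fraction required = 1.570×10^14 / 3.812×10^17 = 4.12×10^-4 → 0.041 %.

≈ 0.041 %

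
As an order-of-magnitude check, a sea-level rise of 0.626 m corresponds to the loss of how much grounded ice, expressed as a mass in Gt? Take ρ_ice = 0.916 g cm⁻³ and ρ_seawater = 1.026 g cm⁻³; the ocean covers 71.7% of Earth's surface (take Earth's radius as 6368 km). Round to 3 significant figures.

≈ 2.35×10^5 Gt

Required water volume = Δh × A = 0.626 m × 3.65×10^14 m² = 2.287×10^14 m³.
ρ_w = 1.026 g cm⁻³ = 1026 kg m⁻³, so the mass of water = 2.287×10^14 m³ × 1026 kg m⁻³ = 2.347×10^17 kg = 2.35×10^5 Gt (and the same mass of ice, by conservation).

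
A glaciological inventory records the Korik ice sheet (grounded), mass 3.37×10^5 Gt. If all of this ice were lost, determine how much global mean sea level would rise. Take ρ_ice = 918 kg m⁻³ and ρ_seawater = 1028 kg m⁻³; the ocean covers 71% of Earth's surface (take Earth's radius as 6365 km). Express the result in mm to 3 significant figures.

Korik: 3.37×10^5 Gt = 3.370×10^17 kg; dividing by ρ_w = 1028 kg m⁻³ gives 3.278×10^14 m³ of water.
Spread over 3.61×10^14 m² of ocean, Δh = 3.278×10^14 / 3.61×10^14 = 0.907 m = 907 mm.

≈ 907 mm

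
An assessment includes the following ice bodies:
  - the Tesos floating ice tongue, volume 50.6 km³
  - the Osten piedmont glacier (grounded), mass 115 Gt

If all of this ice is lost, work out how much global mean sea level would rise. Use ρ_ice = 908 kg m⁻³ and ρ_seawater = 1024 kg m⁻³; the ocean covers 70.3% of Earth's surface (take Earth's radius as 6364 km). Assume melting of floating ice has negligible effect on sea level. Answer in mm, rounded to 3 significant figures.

The Tesos floating ice tongue is floating and already displaces its own weight of water, so its melt adds essentially nothing to sea level.
Osten: 115 Gt = 1.150×10^14 kg; dividing by ρ_w = 1024 kg m⁻³ gives 1.123×10^11 m³ of water.
Total added water ≈ 1.123×10^11 m³ over 3.58×10^14 m² → Δh = 3.14×10^-4 m = 0.314 mm.

≈ 0.314 mm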